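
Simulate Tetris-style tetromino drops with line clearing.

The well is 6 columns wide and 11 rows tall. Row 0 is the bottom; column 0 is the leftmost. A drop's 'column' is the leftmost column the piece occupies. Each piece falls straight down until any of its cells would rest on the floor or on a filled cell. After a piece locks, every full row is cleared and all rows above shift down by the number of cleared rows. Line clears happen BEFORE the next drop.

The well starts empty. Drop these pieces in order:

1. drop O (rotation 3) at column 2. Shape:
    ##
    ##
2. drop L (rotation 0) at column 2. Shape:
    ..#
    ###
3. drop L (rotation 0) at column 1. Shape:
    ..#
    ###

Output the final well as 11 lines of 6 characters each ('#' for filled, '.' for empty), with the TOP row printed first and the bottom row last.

Answer: ......
......
......
......
......
......
...#..
.####.
..###.
..##..
..##..

Derivation:
Drop 1: O rot3 at col 2 lands with bottom-row=0; cleared 0 line(s) (total 0); column heights now [0 0 2 2 0 0], max=2
Drop 2: L rot0 at col 2 lands with bottom-row=2; cleared 0 line(s) (total 0); column heights now [0 0 3 3 4 0], max=4
Drop 3: L rot0 at col 1 lands with bottom-row=3; cleared 0 line(s) (total 0); column heights now [0 4 4 5 4 0], max=5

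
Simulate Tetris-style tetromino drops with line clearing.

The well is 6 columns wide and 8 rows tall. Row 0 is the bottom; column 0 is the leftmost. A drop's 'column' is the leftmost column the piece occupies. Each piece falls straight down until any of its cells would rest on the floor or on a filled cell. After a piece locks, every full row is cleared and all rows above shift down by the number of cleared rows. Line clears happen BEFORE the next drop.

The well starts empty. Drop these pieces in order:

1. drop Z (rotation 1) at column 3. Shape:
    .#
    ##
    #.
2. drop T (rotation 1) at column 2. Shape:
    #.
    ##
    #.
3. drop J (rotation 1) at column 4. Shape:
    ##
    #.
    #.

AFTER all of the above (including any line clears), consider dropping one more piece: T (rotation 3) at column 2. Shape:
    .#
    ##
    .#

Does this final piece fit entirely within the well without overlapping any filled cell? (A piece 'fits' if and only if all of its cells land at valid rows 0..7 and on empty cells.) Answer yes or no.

Drop 1: Z rot1 at col 3 lands with bottom-row=0; cleared 0 line(s) (total 0); column heights now [0 0 0 2 3 0], max=3
Drop 2: T rot1 at col 2 lands with bottom-row=1; cleared 0 line(s) (total 0); column heights now [0 0 4 3 3 0], max=4
Drop 3: J rot1 at col 4 lands with bottom-row=3; cleared 0 line(s) (total 0); column heights now [0 0 4 3 6 6], max=6
Test piece T rot3 at col 2 (width 2): heights before test = [0 0 4 3 6 6]; fits = True

Answer: yes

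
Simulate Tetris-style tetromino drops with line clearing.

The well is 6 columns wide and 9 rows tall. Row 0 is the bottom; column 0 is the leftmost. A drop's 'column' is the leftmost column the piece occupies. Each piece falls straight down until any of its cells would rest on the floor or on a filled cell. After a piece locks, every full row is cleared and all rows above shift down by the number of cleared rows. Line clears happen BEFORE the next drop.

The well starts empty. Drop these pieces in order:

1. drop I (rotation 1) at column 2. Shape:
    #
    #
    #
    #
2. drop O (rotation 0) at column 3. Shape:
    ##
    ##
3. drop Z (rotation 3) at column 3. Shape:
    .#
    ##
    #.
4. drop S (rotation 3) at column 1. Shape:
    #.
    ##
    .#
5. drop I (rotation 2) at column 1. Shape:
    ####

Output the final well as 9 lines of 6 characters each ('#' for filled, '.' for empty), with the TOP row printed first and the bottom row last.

Drop 1: I rot1 at col 2 lands with bottom-row=0; cleared 0 line(s) (total 0); column heights now [0 0 4 0 0 0], max=4
Drop 2: O rot0 at col 3 lands with bottom-row=0; cleared 0 line(s) (total 0); column heights now [0 0 4 2 2 0], max=4
Drop 3: Z rot3 at col 3 lands with bottom-row=2; cleared 0 line(s) (total 0); column heights now [0 0 4 4 5 0], max=5
Drop 4: S rot3 at col 1 lands with bottom-row=4; cleared 0 line(s) (total 0); column heights now [0 7 6 4 5 0], max=7
Drop 5: I rot2 at col 1 lands with bottom-row=7; cleared 0 line(s) (total 0); column heights now [0 8 8 8 8 0], max=8

Answer: ......
.####.
.#....
.##...
..#.#.
..###.
..##..
..###.
..###.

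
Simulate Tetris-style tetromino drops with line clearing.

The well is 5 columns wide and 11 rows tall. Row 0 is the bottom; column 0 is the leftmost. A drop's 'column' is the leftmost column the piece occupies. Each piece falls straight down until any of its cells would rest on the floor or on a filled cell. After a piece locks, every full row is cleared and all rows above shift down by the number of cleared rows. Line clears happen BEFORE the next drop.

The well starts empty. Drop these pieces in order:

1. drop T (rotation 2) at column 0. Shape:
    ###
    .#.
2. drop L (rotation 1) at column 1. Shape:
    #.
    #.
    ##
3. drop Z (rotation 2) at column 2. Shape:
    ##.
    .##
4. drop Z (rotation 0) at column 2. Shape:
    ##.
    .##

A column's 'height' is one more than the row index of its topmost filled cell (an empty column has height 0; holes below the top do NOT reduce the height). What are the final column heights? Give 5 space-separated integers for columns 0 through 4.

Answer: 2 5 6 6 5

Derivation:
Drop 1: T rot2 at col 0 lands with bottom-row=0; cleared 0 line(s) (total 0); column heights now [2 2 2 0 0], max=2
Drop 2: L rot1 at col 1 lands with bottom-row=2; cleared 0 line(s) (total 0); column heights now [2 5 3 0 0], max=5
Drop 3: Z rot2 at col 2 lands with bottom-row=2; cleared 0 line(s) (total 0); column heights now [2 5 4 4 3], max=5
Drop 4: Z rot0 at col 2 lands with bottom-row=4; cleared 0 line(s) (total 0); column heights now [2 5 6 6 5], max=6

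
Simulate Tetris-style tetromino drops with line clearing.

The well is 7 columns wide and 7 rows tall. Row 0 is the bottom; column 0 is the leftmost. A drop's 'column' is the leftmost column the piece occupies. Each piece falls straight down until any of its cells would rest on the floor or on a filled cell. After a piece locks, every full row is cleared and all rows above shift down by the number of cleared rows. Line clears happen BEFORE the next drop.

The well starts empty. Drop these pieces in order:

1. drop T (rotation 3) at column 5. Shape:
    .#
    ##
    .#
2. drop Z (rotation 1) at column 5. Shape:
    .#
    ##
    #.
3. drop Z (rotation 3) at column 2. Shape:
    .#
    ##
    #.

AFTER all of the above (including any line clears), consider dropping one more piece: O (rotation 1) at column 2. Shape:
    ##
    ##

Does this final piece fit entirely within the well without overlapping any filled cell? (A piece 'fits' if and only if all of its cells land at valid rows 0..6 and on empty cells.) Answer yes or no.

Drop 1: T rot3 at col 5 lands with bottom-row=0; cleared 0 line(s) (total 0); column heights now [0 0 0 0 0 2 3], max=3
Drop 2: Z rot1 at col 5 lands with bottom-row=2; cleared 0 line(s) (total 0); column heights now [0 0 0 0 0 4 5], max=5
Drop 3: Z rot3 at col 2 lands with bottom-row=0; cleared 0 line(s) (total 0); column heights now [0 0 2 3 0 4 5], max=5
Test piece O rot1 at col 2 (width 2): heights before test = [0 0 2 3 0 4 5]; fits = True

Answer: yes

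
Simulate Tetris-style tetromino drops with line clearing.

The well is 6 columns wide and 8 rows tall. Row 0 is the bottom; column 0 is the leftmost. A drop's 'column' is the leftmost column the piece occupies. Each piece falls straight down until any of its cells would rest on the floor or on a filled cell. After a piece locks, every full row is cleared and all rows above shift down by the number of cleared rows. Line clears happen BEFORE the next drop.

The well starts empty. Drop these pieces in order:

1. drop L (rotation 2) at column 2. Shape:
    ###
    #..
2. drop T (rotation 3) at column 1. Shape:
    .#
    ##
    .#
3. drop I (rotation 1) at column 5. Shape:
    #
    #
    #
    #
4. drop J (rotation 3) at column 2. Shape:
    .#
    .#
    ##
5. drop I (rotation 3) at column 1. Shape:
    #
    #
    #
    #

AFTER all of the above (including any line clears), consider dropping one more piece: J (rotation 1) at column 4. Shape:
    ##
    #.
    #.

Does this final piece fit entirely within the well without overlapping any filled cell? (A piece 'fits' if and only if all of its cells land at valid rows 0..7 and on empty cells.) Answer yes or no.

Drop 1: L rot2 at col 2 lands with bottom-row=0; cleared 0 line(s) (total 0); column heights now [0 0 2 2 2 0], max=2
Drop 2: T rot3 at col 1 lands with bottom-row=2; cleared 0 line(s) (total 0); column heights now [0 4 5 2 2 0], max=5
Drop 3: I rot1 at col 5 lands with bottom-row=0; cleared 0 line(s) (total 0); column heights now [0 4 5 2 2 4], max=5
Drop 4: J rot3 at col 2 lands with bottom-row=5; cleared 0 line(s) (total 0); column heights now [0 4 6 8 2 4], max=8
Drop 5: I rot3 at col 1 lands with bottom-row=4; cleared 0 line(s) (total 0); column heights now [0 8 6 8 2 4], max=8
Test piece J rot1 at col 4 (width 2): heights before test = [0 8 6 8 2 4]; fits = True

Answer: yes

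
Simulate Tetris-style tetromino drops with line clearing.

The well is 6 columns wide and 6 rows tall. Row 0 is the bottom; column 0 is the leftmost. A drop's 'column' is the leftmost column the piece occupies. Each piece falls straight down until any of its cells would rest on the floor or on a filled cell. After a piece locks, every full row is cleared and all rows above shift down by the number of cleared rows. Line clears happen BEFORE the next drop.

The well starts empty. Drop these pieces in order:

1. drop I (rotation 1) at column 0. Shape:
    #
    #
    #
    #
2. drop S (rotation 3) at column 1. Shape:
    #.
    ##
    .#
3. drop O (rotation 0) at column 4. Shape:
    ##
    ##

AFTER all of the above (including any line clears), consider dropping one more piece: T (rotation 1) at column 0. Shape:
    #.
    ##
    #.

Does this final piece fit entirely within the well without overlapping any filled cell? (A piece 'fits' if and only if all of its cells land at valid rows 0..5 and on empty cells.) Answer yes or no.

Drop 1: I rot1 at col 0 lands with bottom-row=0; cleared 0 line(s) (total 0); column heights now [4 0 0 0 0 0], max=4
Drop 2: S rot3 at col 1 lands with bottom-row=0; cleared 0 line(s) (total 0); column heights now [4 3 2 0 0 0], max=4
Drop 3: O rot0 at col 4 lands with bottom-row=0; cleared 0 line(s) (total 0); column heights now [4 3 2 0 2 2], max=4
Test piece T rot1 at col 0 (width 2): heights before test = [4 3 2 0 2 2]; fits = False

Answer: no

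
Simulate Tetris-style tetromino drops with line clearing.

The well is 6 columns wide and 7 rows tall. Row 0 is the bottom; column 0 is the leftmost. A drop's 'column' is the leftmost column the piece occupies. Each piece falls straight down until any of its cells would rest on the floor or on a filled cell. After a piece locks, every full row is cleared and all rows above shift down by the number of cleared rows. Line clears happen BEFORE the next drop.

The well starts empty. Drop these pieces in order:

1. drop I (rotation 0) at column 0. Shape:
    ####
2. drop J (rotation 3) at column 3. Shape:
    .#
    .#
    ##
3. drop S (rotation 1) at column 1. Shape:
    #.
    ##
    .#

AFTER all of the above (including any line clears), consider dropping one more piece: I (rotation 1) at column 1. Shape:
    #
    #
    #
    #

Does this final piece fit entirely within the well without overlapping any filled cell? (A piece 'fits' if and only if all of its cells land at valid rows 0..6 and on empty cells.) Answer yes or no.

Answer: no

Derivation:
Drop 1: I rot0 at col 0 lands with bottom-row=0; cleared 0 line(s) (total 0); column heights now [1 1 1 1 0 0], max=1
Drop 2: J rot3 at col 3 lands with bottom-row=1; cleared 0 line(s) (total 0); column heights now [1 1 1 2 4 0], max=4
Drop 3: S rot1 at col 1 lands with bottom-row=1; cleared 0 line(s) (total 0); column heights now [1 4 3 2 4 0], max=4
Test piece I rot1 at col 1 (width 1): heights before test = [1 4 3 2 4 0]; fits = False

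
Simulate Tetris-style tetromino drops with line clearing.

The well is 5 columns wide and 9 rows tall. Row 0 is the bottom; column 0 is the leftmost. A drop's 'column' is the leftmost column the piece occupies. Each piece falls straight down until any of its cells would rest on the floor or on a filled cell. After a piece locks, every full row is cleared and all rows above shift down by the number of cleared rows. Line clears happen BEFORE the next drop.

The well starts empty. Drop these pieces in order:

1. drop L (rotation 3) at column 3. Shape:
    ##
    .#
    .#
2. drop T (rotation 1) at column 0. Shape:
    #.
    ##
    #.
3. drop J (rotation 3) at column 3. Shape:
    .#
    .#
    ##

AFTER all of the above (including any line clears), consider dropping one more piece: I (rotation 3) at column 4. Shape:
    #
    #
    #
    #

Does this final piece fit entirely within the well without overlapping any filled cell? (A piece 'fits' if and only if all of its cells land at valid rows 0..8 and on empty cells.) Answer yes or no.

Drop 1: L rot3 at col 3 lands with bottom-row=0; cleared 0 line(s) (total 0); column heights now [0 0 0 3 3], max=3
Drop 2: T rot1 at col 0 lands with bottom-row=0; cleared 0 line(s) (total 0); column heights now [3 2 0 3 3], max=3
Drop 3: J rot3 at col 3 lands with bottom-row=3; cleared 0 line(s) (total 0); column heights now [3 2 0 4 6], max=6
Test piece I rot3 at col 4 (width 1): heights before test = [3 2 0 4 6]; fits = False

Answer: no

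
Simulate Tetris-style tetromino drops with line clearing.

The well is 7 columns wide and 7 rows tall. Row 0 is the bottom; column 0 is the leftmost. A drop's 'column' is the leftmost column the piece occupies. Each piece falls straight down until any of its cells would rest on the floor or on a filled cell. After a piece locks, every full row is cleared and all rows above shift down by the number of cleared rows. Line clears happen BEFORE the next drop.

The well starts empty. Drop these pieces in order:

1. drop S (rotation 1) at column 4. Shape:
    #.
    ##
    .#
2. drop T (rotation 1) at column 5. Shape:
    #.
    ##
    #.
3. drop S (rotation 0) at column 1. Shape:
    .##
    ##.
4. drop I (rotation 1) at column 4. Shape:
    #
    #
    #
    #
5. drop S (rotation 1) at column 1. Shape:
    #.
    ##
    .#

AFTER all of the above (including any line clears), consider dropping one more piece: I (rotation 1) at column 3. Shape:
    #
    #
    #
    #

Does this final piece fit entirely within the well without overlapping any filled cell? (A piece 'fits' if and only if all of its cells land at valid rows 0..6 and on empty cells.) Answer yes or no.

Drop 1: S rot1 at col 4 lands with bottom-row=0; cleared 0 line(s) (total 0); column heights now [0 0 0 0 3 2 0], max=3
Drop 2: T rot1 at col 5 lands with bottom-row=2; cleared 0 line(s) (total 0); column heights now [0 0 0 0 3 5 4], max=5
Drop 3: S rot0 at col 1 lands with bottom-row=0; cleared 0 line(s) (total 0); column heights now [0 1 2 2 3 5 4], max=5
Drop 4: I rot1 at col 4 lands with bottom-row=3; cleared 0 line(s) (total 0); column heights now [0 1 2 2 7 5 4], max=7
Drop 5: S rot1 at col 1 lands with bottom-row=2; cleared 0 line(s) (total 0); column heights now [0 5 4 2 7 5 4], max=7
Test piece I rot1 at col 3 (width 1): heights before test = [0 5 4 2 7 5 4]; fits = True

Answer: yes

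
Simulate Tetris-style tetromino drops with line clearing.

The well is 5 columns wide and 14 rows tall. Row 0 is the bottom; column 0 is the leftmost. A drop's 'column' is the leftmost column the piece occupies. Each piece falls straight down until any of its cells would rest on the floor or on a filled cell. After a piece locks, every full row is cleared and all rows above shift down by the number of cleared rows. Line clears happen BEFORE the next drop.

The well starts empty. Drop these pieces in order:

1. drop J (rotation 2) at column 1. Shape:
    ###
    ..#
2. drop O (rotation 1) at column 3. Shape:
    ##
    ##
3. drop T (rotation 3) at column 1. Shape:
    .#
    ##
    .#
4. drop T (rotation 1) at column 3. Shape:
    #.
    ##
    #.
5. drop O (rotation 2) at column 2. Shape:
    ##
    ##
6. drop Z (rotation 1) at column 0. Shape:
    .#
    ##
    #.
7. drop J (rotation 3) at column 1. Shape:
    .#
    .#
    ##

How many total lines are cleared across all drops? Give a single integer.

Drop 1: J rot2 at col 1 lands with bottom-row=0; cleared 0 line(s) (total 0); column heights now [0 2 2 2 0], max=2
Drop 2: O rot1 at col 3 lands with bottom-row=2; cleared 0 line(s) (total 0); column heights now [0 2 2 4 4], max=4
Drop 3: T rot3 at col 1 lands with bottom-row=2; cleared 0 line(s) (total 0); column heights now [0 4 5 4 4], max=5
Drop 4: T rot1 at col 3 lands with bottom-row=4; cleared 0 line(s) (total 0); column heights now [0 4 5 7 6], max=7
Drop 5: O rot2 at col 2 lands with bottom-row=7; cleared 0 line(s) (total 0); column heights now [0 4 9 9 6], max=9
Drop 6: Z rot1 at col 0 lands with bottom-row=3; cleared 1 line(s) (total 1); column heights now [4 5 8 8 5], max=8
Drop 7: J rot3 at col 1 lands with bottom-row=8; cleared 0 line(s) (total 1); column heights now [4 9 11 8 5], max=11

Answer: 1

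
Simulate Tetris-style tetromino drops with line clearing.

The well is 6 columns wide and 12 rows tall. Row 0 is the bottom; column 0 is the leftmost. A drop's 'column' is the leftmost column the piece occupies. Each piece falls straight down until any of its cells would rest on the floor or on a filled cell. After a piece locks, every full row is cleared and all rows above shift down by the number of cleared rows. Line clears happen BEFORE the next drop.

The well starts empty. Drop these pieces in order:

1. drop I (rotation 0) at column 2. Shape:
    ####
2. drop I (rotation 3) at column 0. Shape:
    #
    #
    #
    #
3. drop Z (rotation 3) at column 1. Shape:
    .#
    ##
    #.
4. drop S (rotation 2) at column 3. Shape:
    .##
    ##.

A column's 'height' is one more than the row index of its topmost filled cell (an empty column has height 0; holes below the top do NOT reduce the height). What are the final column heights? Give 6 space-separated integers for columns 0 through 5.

Answer: 3 1 2 1 2 2

Derivation:
Drop 1: I rot0 at col 2 lands with bottom-row=0; cleared 0 line(s) (total 0); column heights now [0 0 1 1 1 1], max=1
Drop 2: I rot3 at col 0 lands with bottom-row=0; cleared 0 line(s) (total 0); column heights now [4 0 1 1 1 1], max=4
Drop 3: Z rot3 at col 1 lands with bottom-row=0; cleared 1 line(s) (total 1); column heights now [3 1 2 0 0 0], max=3
Drop 4: S rot2 at col 3 lands with bottom-row=0; cleared 0 line(s) (total 1); column heights now [3 1 2 1 2 2], max=3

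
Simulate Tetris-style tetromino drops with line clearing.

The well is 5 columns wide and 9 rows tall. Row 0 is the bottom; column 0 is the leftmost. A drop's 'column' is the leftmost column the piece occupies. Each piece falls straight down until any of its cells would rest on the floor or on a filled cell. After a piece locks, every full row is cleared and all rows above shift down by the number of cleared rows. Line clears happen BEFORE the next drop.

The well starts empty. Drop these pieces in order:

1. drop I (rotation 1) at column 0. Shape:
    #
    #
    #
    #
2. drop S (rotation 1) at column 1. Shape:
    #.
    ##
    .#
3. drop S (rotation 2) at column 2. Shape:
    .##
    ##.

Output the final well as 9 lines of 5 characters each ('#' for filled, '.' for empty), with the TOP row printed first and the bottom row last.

Answer: .....
.....
.....
.....
.....
#..##
####.
###..
#.#..

Derivation:
Drop 1: I rot1 at col 0 lands with bottom-row=0; cleared 0 line(s) (total 0); column heights now [4 0 0 0 0], max=4
Drop 2: S rot1 at col 1 lands with bottom-row=0; cleared 0 line(s) (total 0); column heights now [4 3 2 0 0], max=4
Drop 3: S rot2 at col 2 lands with bottom-row=2; cleared 0 line(s) (total 0); column heights now [4 3 3 4 4], max=4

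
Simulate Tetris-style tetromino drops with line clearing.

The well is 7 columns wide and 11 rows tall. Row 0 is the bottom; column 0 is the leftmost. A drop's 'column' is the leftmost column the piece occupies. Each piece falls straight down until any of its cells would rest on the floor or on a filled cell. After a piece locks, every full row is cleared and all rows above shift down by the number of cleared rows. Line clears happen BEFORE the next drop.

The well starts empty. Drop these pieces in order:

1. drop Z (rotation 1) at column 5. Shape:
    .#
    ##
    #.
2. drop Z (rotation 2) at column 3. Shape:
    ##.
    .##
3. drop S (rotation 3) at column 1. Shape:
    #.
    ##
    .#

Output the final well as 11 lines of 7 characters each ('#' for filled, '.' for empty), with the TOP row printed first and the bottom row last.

Answer: .......
.......
.......
.......
.......
.......
.......
...##..
.#..###
.##..##
..#..#.

Derivation:
Drop 1: Z rot1 at col 5 lands with bottom-row=0; cleared 0 line(s) (total 0); column heights now [0 0 0 0 0 2 3], max=3
Drop 2: Z rot2 at col 3 lands with bottom-row=2; cleared 0 line(s) (total 0); column heights now [0 0 0 4 4 3 3], max=4
Drop 3: S rot3 at col 1 lands with bottom-row=0; cleared 0 line(s) (total 0); column heights now [0 3 2 4 4 3 3], max=4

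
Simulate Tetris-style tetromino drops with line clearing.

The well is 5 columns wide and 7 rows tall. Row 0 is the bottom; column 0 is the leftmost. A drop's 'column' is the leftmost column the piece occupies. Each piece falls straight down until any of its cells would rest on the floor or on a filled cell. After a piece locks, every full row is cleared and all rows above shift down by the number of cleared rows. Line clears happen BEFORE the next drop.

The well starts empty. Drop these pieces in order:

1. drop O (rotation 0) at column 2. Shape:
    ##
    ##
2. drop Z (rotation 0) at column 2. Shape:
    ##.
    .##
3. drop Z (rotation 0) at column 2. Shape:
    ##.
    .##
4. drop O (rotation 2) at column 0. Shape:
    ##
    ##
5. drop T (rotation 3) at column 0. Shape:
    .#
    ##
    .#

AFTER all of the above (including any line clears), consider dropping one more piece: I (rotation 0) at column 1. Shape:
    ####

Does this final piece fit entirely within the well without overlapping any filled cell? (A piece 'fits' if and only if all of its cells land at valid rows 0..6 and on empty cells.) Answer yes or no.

Answer: yes

Derivation:
Drop 1: O rot0 at col 2 lands with bottom-row=0; cleared 0 line(s) (total 0); column heights now [0 0 2 2 0], max=2
Drop 2: Z rot0 at col 2 lands with bottom-row=2; cleared 0 line(s) (total 0); column heights now [0 0 4 4 3], max=4
Drop 3: Z rot0 at col 2 lands with bottom-row=4; cleared 0 line(s) (total 0); column heights now [0 0 6 6 5], max=6
Drop 4: O rot2 at col 0 lands with bottom-row=0; cleared 0 line(s) (total 0); column heights now [2 2 6 6 5], max=6
Drop 5: T rot3 at col 0 lands with bottom-row=2; cleared 0 line(s) (total 0); column heights now [4 5 6 6 5], max=6
Test piece I rot0 at col 1 (width 4): heights before test = [4 5 6 6 5]; fits = True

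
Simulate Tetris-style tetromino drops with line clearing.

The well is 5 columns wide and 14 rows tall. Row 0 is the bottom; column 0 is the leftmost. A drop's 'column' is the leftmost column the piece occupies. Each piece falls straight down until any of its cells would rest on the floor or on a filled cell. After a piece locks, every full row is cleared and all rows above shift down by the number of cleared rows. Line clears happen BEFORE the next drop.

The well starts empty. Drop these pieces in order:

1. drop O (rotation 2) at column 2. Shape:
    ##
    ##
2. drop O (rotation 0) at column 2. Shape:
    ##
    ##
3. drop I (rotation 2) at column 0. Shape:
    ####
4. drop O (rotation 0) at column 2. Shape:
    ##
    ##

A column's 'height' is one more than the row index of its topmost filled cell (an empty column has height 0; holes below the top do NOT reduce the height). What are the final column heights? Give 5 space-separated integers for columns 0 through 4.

Answer: 5 5 7 7 0

Derivation:
Drop 1: O rot2 at col 2 lands with bottom-row=0; cleared 0 line(s) (total 0); column heights now [0 0 2 2 0], max=2
Drop 2: O rot0 at col 2 lands with bottom-row=2; cleared 0 line(s) (total 0); column heights now [0 0 4 4 0], max=4
Drop 3: I rot2 at col 0 lands with bottom-row=4; cleared 0 line(s) (total 0); column heights now [5 5 5 5 0], max=5
Drop 4: O rot0 at col 2 lands with bottom-row=5; cleared 0 line(s) (total 0); column heights now [5 5 7 7 0], max=7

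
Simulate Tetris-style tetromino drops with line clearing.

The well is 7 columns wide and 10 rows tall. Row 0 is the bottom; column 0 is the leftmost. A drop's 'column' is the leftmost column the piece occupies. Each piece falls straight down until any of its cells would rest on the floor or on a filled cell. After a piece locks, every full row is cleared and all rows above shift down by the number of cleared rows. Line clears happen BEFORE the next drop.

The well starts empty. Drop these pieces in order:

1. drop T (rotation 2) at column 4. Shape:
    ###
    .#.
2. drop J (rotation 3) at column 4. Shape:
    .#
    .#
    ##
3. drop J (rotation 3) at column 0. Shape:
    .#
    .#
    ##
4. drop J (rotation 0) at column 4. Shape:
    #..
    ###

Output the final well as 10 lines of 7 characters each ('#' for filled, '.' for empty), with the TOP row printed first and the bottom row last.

Answer: .......
.......
.......
....#..
....###
.....#.
.....#.
.#..##.
.#..###
##...#.

Derivation:
Drop 1: T rot2 at col 4 lands with bottom-row=0; cleared 0 line(s) (total 0); column heights now [0 0 0 0 2 2 2], max=2
Drop 2: J rot3 at col 4 lands with bottom-row=2; cleared 0 line(s) (total 0); column heights now [0 0 0 0 3 5 2], max=5
Drop 3: J rot3 at col 0 lands with bottom-row=0; cleared 0 line(s) (total 0); column heights now [1 3 0 0 3 5 2], max=5
Drop 4: J rot0 at col 4 lands with bottom-row=5; cleared 0 line(s) (total 0); column heights now [1 3 0 0 7 6 6], max=7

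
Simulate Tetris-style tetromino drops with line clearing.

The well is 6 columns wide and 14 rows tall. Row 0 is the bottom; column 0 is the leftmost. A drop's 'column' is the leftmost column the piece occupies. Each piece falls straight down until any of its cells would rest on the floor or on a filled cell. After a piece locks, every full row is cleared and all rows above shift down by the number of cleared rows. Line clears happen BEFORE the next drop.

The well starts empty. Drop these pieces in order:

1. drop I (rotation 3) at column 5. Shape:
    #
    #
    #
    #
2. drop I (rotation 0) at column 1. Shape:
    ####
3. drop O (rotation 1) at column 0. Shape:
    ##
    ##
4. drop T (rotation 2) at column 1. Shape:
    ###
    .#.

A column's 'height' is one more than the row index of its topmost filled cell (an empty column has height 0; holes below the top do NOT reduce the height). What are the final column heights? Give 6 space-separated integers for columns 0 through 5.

Drop 1: I rot3 at col 5 lands with bottom-row=0; cleared 0 line(s) (total 0); column heights now [0 0 0 0 0 4], max=4
Drop 2: I rot0 at col 1 lands with bottom-row=0; cleared 0 line(s) (total 0); column heights now [0 1 1 1 1 4], max=4
Drop 3: O rot1 at col 0 lands with bottom-row=1; cleared 0 line(s) (total 0); column heights now [3 3 1 1 1 4], max=4
Drop 4: T rot2 at col 1 lands with bottom-row=2; cleared 0 line(s) (total 0); column heights now [3 4 4 4 1 4], max=4

Answer: 3 4 4 4 1 4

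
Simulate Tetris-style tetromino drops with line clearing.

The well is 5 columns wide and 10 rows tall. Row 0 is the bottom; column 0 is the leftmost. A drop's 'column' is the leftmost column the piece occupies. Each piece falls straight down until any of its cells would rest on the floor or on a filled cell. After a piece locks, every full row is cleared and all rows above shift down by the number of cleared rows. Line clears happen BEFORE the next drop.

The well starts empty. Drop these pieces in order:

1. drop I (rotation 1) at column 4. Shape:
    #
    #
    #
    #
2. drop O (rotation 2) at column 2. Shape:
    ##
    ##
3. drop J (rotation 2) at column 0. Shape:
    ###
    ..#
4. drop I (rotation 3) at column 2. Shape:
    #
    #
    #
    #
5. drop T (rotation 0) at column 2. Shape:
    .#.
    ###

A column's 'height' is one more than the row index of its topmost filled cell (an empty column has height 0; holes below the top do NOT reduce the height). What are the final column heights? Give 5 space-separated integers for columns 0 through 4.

Answer: 4 4 9 10 9

Derivation:
Drop 1: I rot1 at col 4 lands with bottom-row=0; cleared 0 line(s) (total 0); column heights now [0 0 0 0 4], max=4
Drop 2: O rot2 at col 2 lands with bottom-row=0; cleared 0 line(s) (total 0); column heights now [0 0 2 2 4], max=4
Drop 3: J rot2 at col 0 lands with bottom-row=2; cleared 0 line(s) (total 0); column heights now [4 4 4 2 4], max=4
Drop 4: I rot3 at col 2 lands with bottom-row=4; cleared 0 line(s) (total 0); column heights now [4 4 8 2 4], max=8
Drop 5: T rot0 at col 2 lands with bottom-row=8; cleared 0 line(s) (total 0); column heights now [4 4 9 10 9], max=10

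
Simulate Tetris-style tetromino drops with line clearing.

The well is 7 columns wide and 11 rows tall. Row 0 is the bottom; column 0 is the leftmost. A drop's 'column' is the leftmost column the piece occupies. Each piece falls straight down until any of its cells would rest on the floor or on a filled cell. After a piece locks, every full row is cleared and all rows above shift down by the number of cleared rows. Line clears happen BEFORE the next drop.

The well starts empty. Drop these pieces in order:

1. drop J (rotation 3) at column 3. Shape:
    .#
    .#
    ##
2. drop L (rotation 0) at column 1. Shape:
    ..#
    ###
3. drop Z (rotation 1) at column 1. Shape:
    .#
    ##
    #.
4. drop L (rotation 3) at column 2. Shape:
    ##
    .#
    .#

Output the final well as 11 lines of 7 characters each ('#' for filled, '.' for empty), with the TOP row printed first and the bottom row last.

Answer: .......
.......
.......
.......
.......
..##...
..##...
.###...
.#.##..
.####..
...##..

Derivation:
Drop 1: J rot3 at col 3 lands with bottom-row=0; cleared 0 line(s) (total 0); column heights now [0 0 0 1 3 0 0], max=3
Drop 2: L rot0 at col 1 lands with bottom-row=1; cleared 0 line(s) (total 0); column heights now [0 2 2 3 3 0 0], max=3
Drop 3: Z rot1 at col 1 lands with bottom-row=2; cleared 0 line(s) (total 0); column heights now [0 4 5 3 3 0 0], max=5
Drop 4: L rot3 at col 2 lands with bottom-row=3; cleared 0 line(s) (total 0); column heights now [0 4 6 6 3 0 0], max=6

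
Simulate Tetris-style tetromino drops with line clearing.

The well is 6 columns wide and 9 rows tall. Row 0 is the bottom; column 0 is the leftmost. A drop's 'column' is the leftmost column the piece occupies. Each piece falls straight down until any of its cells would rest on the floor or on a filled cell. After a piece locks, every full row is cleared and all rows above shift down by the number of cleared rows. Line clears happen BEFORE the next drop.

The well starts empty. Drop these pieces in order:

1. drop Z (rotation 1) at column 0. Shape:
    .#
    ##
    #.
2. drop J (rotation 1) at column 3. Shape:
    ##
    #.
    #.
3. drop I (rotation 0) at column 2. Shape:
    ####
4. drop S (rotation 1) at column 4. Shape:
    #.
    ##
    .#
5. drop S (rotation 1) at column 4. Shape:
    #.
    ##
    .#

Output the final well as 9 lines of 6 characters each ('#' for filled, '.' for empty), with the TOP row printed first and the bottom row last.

Drop 1: Z rot1 at col 0 lands with bottom-row=0; cleared 0 line(s) (total 0); column heights now [2 3 0 0 0 0], max=3
Drop 2: J rot1 at col 3 lands with bottom-row=0; cleared 0 line(s) (total 0); column heights now [2 3 0 3 3 0], max=3
Drop 3: I rot0 at col 2 lands with bottom-row=3; cleared 0 line(s) (total 0); column heights now [2 3 4 4 4 4], max=4
Drop 4: S rot1 at col 4 lands with bottom-row=4; cleared 0 line(s) (total 0); column heights now [2 3 4 4 7 6], max=7
Drop 5: S rot1 at col 4 lands with bottom-row=6; cleared 0 line(s) (total 0); column heights now [2 3 4 4 9 8], max=9

Answer: ....#.
....##
....##
....##
.....#
..####
.#.##.
##.#..
#..#..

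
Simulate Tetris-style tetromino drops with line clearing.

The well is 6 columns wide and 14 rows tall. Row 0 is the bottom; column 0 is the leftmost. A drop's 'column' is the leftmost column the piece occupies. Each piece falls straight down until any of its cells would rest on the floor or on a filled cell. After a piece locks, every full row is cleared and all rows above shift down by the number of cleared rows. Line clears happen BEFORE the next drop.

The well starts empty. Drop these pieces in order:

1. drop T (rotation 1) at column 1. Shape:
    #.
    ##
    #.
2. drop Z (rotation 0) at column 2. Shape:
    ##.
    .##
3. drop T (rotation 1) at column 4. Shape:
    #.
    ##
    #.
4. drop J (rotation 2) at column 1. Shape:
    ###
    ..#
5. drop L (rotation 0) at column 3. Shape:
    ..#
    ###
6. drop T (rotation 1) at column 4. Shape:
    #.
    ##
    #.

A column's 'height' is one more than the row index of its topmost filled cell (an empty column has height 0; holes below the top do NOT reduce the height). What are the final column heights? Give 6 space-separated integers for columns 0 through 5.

Answer: 0 5 5 6 9 8

Derivation:
Drop 1: T rot1 at col 1 lands with bottom-row=0; cleared 0 line(s) (total 0); column heights now [0 3 2 0 0 0], max=3
Drop 2: Z rot0 at col 2 lands with bottom-row=1; cleared 0 line(s) (total 0); column heights now [0 3 3 3 2 0], max=3
Drop 3: T rot1 at col 4 lands with bottom-row=2; cleared 0 line(s) (total 0); column heights now [0 3 3 3 5 4], max=5
Drop 4: J rot2 at col 1 lands with bottom-row=3; cleared 0 line(s) (total 0); column heights now [0 5 5 5 5 4], max=5
Drop 5: L rot0 at col 3 lands with bottom-row=5; cleared 0 line(s) (total 0); column heights now [0 5 5 6 6 7], max=7
Drop 6: T rot1 at col 4 lands with bottom-row=6; cleared 0 line(s) (total 0); column heights now [0 5 5 6 9 8], max=9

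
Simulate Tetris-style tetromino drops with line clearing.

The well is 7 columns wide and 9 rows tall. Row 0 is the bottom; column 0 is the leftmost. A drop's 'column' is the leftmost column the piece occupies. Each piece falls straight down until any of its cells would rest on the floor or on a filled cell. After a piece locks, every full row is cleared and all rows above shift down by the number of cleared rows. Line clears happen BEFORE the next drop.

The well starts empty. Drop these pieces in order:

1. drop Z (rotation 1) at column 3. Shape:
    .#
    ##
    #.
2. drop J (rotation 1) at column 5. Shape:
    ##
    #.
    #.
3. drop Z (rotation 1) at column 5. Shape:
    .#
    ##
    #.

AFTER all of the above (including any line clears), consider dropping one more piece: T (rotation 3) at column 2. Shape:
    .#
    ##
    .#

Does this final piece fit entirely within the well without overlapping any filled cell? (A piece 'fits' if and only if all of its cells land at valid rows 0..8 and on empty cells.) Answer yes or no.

Drop 1: Z rot1 at col 3 lands with bottom-row=0; cleared 0 line(s) (total 0); column heights now [0 0 0 2 3 0 0], max=3
Drop 2: J rot1 at col 5 lands with bottom-row=0; cleared 0 line(s) (total 0); column heights now [0 0 0 2 3 3 3], max=3
Drop 3: Z rot1 at col 5 lands with bottom-row=3; cleared 0 line(s) (total 0); column heights now [0 0 0 2 3 5 6], max=6
Test piece T rot3 at col 2 (width 2): heights before test = [0 0 0 2 3 5 6]; fits = True

Answer: yes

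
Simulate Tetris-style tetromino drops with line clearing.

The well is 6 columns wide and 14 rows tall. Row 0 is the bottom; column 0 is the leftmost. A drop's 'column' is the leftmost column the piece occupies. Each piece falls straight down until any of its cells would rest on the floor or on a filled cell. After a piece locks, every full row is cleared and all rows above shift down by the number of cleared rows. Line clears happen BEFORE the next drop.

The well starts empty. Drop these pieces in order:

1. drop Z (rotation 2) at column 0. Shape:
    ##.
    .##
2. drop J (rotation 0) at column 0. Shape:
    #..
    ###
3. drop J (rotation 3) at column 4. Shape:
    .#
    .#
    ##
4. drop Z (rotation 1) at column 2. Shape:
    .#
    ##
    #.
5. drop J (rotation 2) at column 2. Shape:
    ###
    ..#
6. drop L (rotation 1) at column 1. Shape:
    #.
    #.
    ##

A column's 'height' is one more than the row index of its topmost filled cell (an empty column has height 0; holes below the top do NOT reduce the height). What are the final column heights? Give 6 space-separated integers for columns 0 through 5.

Drop 1: Z rot2 at col 0 lands with bottom-row=0; cleared 0 line(s) (total 0); column heights now [2 2 1 0 0 0], max=2
Drop 2: J rot0 at col 0 lands with bottom-row=2; cleared 0 line(s) (total 0); column heights now [4 3 3 0 0 0], max=4
Drop 3: J rot3 at col 4 lands with bottom-row=0; cleared 0 line(s) (total 0); column heights now [4 3 3 0 1 3], max=4
Drop 4: Z rot1 at col 2 lands with bottom-row=3; cleared 0 line(s) (total 0); column heights now [4 3 5 6 1 3], max=6
Drop 5: J rot2 at col 2 lands with bottom-row=5; cleared 0 line(s) (total 0); column heights now [4 3 7 7 7 3], max=7
Drop 6: L rot1 at col 1 lands with bottom-row=7; cleared 0 line(s) (total 0); column heights now [4 10 8 7 7 3], max=10

Answer: 4 10 8 7 7 3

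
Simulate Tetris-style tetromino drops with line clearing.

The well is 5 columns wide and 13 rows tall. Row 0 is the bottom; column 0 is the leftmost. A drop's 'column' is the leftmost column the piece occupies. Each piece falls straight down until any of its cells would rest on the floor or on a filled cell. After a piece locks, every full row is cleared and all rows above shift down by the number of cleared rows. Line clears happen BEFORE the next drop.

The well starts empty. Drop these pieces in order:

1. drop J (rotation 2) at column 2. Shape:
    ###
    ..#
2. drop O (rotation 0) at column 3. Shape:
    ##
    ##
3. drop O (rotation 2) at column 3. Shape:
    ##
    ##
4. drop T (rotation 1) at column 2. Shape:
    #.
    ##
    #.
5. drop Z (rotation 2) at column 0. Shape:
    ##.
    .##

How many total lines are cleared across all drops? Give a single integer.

Answer: 0

Derivation:
Drop 1: J rot2 at col 2 lands with bottom-row=0; cleared 0 line(s) (total 0); column heights now [0 0 2 2 2], max=2
Drop 2: O rot0 at col 3 lands with bottom-row=2; cleared 0 line(s) (total 0); column heights now [0 0 2 4 4], max=4
Drop 3: O rot2 at col 3 lands with bottom-row=4; cleared 0 line(s) (total 0); column heights now [0 0 2 6 6], max=6
Drop 4: T rot1 at col 2 lands with bottom-row=5; cleared 0 line(s) (total 0); column heights now [0 0 8 7 6], max=8
Drop 5: Z rot2 at col 0 lands with bottom-row=8; cleared 0 line(s) (total 0); column heights now [10 10 9 7 6], max=10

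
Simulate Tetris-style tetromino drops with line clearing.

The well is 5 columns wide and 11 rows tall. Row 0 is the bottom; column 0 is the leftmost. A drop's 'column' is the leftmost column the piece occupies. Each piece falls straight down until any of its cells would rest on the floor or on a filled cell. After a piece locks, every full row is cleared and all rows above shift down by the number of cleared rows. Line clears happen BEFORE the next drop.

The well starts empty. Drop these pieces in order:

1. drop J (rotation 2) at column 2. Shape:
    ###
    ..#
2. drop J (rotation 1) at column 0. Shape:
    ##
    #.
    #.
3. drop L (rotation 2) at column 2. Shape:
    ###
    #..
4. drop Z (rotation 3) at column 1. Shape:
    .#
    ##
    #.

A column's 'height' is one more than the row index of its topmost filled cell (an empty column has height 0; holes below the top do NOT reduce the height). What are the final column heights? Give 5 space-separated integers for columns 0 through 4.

Answer: 3 5 6 4 4

Derivation:
Drop 1: J rot2 at col 2 lands with bottom-row=0; cleared 0 line(s) (total 0); column heights now [0 0 2 2 2], max=2
Drop 2: J rot1 at col 0 lands with bottom-row=0; cleared 0 line(s) (total 0); column heights now [3 3 2 2 2], max=3
Drop 3: L rot2 at col 2 lands with bottom-row=2; cleared 0 line(s) (total 0); column heights now [3 3 4 4 4], max=4
Drop 4: Z rot3 at col 1 lands with bottom-row=3; cleared 0 line(s) (total 0); column heights now [3 5 6 4 4], max=6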